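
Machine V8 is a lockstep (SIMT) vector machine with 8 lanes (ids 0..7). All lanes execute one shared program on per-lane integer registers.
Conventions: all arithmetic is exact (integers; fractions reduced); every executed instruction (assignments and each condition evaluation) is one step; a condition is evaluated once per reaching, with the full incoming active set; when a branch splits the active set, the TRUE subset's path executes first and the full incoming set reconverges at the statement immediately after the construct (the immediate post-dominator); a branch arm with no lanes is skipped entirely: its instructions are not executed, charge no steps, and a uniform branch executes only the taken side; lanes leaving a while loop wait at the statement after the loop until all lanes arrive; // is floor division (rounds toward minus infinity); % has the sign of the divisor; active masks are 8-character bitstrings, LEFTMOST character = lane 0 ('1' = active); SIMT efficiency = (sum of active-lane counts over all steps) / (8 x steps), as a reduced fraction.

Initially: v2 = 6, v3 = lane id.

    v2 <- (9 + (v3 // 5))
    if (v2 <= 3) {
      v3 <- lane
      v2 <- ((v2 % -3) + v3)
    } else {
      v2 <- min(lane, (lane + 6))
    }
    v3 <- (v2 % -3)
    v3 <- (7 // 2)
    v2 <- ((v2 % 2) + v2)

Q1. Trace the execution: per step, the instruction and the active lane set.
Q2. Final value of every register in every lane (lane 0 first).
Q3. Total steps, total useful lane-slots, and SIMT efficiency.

step 0: v2 <- (9 + (v3 // 5))        11111111
step 1: eval (v2 <= 3)               11111111
step 2: v2 <- min(lane, (lane + 6))  11111111
step 3: v3 <- (v2 % -3)              11111111
step 4: v3 <- (7 // 2)               11111111
step 5: v2 <- ((v2 % 2) + v2)        11111111

Answer: 6 steps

v2: 0,2,2,4,4,6,6,8
v3: 3,3,3,3,3,3,3,3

steps = 6; useful = 48; efficiency = 48/48 = 1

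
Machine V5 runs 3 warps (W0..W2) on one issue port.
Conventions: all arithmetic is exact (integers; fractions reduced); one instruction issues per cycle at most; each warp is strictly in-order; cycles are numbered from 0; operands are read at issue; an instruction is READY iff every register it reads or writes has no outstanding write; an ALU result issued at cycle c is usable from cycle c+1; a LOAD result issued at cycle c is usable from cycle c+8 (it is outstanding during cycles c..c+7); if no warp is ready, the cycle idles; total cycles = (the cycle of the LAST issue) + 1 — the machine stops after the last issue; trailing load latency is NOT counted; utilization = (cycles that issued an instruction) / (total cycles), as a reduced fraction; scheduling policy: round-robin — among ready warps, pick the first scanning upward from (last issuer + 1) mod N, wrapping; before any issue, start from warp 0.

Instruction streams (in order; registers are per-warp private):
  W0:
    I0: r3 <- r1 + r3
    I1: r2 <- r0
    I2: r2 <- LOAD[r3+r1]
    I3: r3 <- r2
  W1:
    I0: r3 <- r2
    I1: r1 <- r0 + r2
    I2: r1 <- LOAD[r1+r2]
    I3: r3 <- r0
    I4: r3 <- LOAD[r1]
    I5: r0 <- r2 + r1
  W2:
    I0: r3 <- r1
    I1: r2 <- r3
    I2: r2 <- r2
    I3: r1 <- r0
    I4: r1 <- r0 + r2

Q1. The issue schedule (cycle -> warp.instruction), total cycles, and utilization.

cycle 0: W0.I0
cycle 1: W1.I0
cycle 2: W2.I0
cycle 3: W0.I1
cycle 4: W1.I1
cycle 5: W2.I1
cycle 6: W0.I2
cycle 7: W1.I2
cycle 8: W2.I2
cycle 9: W1.I3
cycle 10: W2.I3
cycle 11: W2.I4
cycle 12: idle
cycle 13: idle
cycle 14: W0.I3
cycle 15: W1.I4
cycle 16: W1.I5

Answer: 17 cycles, utilization 15/17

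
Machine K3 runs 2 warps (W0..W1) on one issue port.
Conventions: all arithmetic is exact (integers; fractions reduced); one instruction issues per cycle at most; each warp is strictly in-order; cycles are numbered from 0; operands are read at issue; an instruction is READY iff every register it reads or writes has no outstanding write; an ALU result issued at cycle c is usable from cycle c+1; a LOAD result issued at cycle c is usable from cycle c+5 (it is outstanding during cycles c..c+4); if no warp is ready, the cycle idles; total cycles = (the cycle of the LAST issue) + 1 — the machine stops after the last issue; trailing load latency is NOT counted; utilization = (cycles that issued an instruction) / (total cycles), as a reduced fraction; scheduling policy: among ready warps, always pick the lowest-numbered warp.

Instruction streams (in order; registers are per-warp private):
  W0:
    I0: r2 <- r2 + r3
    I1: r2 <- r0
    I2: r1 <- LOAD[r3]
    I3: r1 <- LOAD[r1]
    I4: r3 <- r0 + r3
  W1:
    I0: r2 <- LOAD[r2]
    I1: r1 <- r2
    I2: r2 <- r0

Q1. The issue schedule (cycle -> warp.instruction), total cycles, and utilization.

cycle 0: W0.I0
cycle 1: W0.I1
cycle 2: W0.I2
cycle 3: W1.I0
cycle 4: idle
cycle 5: idle
cycle 6: idle
cycle 7: W0.I3
cycle 8: W0.I4
cycle 9: W1.I1
cycle 10: W1.I2

Answer: 11 cycles, utilization 8/11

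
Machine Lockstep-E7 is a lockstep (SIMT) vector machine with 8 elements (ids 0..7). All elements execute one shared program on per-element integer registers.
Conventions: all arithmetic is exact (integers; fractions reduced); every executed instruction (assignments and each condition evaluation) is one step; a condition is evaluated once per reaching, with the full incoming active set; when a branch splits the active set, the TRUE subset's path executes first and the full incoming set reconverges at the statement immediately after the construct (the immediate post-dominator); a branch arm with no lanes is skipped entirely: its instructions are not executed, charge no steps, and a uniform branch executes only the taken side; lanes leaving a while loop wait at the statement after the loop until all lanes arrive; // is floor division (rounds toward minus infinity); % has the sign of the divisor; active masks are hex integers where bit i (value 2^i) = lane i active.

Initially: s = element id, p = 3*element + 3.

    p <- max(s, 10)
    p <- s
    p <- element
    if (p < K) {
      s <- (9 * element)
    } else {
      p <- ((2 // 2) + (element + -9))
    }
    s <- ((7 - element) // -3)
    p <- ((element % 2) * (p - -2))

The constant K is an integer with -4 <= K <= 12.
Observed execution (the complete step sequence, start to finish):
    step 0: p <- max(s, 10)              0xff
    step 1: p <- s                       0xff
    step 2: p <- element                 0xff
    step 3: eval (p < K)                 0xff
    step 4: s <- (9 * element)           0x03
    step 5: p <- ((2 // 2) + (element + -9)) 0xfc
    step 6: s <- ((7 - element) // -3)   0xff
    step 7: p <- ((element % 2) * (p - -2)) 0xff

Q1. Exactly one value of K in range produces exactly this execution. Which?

Answer: K = 2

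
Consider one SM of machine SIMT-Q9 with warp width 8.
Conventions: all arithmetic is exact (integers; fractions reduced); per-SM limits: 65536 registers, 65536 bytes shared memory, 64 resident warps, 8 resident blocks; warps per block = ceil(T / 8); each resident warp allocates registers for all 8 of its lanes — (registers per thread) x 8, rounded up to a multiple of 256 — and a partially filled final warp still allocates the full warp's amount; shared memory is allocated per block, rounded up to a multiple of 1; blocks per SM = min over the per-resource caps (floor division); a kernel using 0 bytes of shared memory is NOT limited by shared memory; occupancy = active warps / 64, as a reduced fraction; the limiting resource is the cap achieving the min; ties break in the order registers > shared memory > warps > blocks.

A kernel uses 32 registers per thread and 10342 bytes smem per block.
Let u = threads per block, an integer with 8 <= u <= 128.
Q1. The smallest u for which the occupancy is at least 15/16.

Answer: u = 73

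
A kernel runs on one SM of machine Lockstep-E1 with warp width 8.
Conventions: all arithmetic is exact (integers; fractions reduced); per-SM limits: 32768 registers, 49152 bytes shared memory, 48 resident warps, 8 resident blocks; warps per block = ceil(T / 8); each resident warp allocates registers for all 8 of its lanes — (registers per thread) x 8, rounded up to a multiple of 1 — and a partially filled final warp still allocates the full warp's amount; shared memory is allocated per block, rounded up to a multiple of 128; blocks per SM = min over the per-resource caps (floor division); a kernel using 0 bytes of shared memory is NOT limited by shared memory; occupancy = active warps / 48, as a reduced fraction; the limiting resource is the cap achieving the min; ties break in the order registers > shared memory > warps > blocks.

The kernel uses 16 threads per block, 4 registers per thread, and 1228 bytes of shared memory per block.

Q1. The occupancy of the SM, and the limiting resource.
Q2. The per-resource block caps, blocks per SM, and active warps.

Answer: occupancy 1/3, limited by blocks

registers: 512 blocks
shared memory: 38 blocks
warps: 24 blocks
blocks: 8 blocks

Answer: 8 blocks, 16 active warps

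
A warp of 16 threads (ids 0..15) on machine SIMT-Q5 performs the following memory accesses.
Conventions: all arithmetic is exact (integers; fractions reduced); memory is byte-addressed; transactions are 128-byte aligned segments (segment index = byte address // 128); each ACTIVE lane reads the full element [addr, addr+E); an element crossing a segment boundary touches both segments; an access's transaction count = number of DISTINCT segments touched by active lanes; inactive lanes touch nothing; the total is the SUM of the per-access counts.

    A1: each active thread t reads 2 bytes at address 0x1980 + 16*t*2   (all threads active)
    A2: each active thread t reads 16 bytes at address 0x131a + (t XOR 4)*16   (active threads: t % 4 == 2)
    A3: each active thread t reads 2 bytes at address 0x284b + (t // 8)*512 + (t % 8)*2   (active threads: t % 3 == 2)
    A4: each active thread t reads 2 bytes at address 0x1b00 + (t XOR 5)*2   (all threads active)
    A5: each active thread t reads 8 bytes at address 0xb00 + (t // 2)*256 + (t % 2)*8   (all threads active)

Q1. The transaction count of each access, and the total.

A1: 4 transactions
A2: 3 transactions
A3: 2 transactions
A4: 1 transaction
A5: 8 transactions

Answer: 4,3,2,1,8; total 18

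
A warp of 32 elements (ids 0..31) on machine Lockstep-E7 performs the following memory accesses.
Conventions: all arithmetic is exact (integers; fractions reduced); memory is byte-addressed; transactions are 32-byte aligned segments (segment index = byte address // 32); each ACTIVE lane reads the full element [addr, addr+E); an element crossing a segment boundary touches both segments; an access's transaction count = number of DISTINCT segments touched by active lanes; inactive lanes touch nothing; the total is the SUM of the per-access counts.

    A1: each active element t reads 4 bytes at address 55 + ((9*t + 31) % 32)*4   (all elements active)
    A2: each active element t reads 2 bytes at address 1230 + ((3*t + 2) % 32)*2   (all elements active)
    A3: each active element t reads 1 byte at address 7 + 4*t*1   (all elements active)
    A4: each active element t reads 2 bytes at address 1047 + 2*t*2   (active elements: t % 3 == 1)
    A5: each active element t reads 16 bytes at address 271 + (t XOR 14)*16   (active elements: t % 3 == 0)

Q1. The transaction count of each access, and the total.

A1: 5 transactions
A2: 3 transactions
A3: 5 transactions
A4: 5 transactions
A5: 11 transactions

Answer: 5,3,5,5,11; total 29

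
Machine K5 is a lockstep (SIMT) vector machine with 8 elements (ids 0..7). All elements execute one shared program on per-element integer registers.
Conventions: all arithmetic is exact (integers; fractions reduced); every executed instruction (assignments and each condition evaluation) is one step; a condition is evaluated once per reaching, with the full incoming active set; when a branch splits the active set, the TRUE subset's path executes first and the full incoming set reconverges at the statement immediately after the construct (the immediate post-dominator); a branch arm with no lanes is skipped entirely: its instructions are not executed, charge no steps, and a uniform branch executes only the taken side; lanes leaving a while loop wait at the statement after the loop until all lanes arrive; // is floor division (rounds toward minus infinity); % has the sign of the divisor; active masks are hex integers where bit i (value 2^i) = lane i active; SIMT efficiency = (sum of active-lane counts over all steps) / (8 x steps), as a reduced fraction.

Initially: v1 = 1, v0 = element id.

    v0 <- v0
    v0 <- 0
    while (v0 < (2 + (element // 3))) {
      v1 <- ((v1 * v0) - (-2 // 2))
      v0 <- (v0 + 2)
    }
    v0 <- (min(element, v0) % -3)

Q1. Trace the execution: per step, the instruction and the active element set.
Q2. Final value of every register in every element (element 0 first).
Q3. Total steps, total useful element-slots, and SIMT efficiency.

step 0: v0 <- v0                     0xff
step 1: v0 <- 0                      0xff
step 2: eval (v0 < (2 + (element // 3))) 0xff
step 3: v1 <- ((v1 * v0) - (-2 // 2)) 0xff
step 4: v0 <- (v0 + 2)               0xff
step 5: eval (v0 < (2 + (element // 3))) 0xff
step 6: v1 <- ((v1 * v0) - (-2 // 2)) 0xf8
step 7: v0 <- (v0 + 2)               0xf8
step 8: eval (v0 < (2 + (element // 3))) 0xf8
step 9: v0 <- (min(element, v0) % -3) 0xff

Answer: 10 steps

v1: 1,1,1,3,3,3,3,3
v0: 0,-2,-1,0,-2,-2,-2,-2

steps = 10; useful = 71; efficiency = 71/80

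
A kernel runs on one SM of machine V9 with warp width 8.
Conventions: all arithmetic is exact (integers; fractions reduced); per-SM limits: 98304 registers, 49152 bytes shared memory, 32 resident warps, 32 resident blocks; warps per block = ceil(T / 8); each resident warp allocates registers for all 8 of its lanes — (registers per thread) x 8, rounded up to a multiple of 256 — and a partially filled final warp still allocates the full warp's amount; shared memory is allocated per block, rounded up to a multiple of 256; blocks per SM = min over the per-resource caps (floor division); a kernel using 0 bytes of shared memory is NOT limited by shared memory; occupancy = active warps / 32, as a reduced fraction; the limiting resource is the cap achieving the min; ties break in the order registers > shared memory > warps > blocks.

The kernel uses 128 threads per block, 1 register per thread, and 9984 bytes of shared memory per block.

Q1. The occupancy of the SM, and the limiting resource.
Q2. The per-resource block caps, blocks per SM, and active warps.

Answer: occupancy 1, limited by warps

registers: 24 blocks
shared memory: 4 blocks
warps: 2 blocks
blocks: 32 blocks

Answer: 2 blocks, 32 active warps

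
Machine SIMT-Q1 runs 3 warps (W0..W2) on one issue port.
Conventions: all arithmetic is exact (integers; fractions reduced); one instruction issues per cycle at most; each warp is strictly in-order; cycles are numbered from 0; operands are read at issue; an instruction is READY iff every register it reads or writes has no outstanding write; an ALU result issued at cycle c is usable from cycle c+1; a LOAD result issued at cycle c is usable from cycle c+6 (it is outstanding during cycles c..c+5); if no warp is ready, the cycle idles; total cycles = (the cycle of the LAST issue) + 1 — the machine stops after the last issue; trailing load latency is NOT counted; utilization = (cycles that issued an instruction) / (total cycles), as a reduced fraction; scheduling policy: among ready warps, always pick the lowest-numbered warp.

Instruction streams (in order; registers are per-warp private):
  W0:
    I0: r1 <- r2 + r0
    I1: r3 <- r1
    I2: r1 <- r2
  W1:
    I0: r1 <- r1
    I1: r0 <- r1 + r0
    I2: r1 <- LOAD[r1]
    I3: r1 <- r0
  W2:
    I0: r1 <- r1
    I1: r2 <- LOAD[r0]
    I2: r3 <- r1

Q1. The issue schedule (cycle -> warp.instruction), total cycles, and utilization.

cycle 0: W0.I0
cycle 1: W0.I1
cycle 2: W0.I2
cycle 3: W1.I0
cycle 4: W1.I1
cycle 5: W1.I2
cycle 6: W2.I0
cycle 7: W2.I1
cycle 8: W2.I2
cycle 9: idle
cycle 10: idle
cycle 11: W1.I3

Answer: 12 cycles, utilization 5/6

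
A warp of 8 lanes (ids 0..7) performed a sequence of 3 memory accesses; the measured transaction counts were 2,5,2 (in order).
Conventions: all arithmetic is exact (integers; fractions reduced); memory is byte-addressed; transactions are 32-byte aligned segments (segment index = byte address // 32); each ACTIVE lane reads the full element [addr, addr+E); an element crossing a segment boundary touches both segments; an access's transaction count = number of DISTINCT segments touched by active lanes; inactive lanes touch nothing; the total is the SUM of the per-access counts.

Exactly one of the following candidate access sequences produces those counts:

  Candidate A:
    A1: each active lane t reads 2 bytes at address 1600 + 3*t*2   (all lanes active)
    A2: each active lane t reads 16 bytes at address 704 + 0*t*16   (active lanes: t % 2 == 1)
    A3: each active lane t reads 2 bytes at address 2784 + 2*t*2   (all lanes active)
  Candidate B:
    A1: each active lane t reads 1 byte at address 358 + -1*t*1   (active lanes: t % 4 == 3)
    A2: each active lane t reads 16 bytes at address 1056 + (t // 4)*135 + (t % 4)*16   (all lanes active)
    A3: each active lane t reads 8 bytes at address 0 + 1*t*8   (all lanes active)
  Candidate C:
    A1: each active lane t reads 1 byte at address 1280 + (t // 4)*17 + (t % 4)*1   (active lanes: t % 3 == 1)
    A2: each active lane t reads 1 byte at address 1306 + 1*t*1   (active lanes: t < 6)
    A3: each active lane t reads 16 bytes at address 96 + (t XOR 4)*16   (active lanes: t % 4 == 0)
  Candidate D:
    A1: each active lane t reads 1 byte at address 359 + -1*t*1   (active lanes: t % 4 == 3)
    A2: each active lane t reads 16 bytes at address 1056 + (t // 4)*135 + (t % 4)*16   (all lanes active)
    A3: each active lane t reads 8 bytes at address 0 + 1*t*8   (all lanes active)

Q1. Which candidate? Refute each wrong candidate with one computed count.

A: A2 gives 1 transaction, not 5
C: A1 gives 1 transaction, not 2
D: A1 gives 1 transaction, not 2
B: all counts match (2,5,2)

Answer: B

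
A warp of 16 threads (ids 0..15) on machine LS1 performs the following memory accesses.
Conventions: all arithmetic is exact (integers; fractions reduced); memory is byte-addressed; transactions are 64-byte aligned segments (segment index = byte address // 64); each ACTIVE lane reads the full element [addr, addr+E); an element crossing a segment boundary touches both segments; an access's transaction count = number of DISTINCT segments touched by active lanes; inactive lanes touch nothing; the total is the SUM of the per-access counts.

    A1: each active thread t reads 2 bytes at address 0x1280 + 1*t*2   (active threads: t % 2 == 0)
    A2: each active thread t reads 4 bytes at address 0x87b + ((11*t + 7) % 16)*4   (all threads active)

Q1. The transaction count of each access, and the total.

A1: 1 transaction
A2: 2 transactions

Answer: 1,2; total 3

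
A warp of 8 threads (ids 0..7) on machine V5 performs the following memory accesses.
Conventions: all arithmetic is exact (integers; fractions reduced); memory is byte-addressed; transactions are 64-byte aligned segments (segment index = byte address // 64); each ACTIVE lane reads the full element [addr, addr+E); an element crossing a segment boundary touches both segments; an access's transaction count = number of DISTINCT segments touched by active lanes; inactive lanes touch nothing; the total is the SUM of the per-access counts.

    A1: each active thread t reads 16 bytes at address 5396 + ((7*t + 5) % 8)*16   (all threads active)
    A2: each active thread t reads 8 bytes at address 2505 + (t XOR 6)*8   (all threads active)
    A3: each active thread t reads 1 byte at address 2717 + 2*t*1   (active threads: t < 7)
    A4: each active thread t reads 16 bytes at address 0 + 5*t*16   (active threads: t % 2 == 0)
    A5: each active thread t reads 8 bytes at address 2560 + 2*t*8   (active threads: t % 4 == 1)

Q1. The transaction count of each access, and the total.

A1: 3 transactions
A2: 2 transactions
A3: 1 transaction
A4: 4 transactions
A5: 2 transactions

Answer: 3,2,1,4,2; total 12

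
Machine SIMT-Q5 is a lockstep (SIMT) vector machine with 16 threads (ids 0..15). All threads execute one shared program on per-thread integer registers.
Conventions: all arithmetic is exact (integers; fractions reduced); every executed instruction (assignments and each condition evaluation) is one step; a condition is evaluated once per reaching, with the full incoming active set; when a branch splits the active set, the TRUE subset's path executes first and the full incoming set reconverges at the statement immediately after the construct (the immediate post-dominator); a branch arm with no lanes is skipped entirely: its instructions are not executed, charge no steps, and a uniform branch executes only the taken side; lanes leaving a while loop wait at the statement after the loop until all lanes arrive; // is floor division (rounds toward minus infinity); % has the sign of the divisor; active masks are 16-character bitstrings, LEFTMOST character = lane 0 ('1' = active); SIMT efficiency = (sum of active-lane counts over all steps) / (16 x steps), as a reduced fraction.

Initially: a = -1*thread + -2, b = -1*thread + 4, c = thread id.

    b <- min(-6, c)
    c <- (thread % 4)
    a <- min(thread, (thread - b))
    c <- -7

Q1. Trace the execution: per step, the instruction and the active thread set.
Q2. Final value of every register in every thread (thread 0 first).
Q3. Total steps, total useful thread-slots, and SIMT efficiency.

step 0: b <- min(-6, c)              1111111111111111
step 1: c <- (thread % 4)            1111111111111111
step 2: a <- min(thread, (thread - b)) 1111111111111111
step 3: c <- -7                      1111111111111111

Answer: 4 steps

a: 0,1,2,3,4,5,6,7,8,9,10,11,12,13,14,15
b: -6,-6,-6,-6,-6,-6,-6,-6,-6,-6,-6,-6,-6,-6,-6,-6
c: -7,-7,-7,-7,-7,-7,-7,-7,-7,-7,-7,-7,-7,-7,-7,-7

steps = 4; useful = 64; efficiency = 64/64 = 1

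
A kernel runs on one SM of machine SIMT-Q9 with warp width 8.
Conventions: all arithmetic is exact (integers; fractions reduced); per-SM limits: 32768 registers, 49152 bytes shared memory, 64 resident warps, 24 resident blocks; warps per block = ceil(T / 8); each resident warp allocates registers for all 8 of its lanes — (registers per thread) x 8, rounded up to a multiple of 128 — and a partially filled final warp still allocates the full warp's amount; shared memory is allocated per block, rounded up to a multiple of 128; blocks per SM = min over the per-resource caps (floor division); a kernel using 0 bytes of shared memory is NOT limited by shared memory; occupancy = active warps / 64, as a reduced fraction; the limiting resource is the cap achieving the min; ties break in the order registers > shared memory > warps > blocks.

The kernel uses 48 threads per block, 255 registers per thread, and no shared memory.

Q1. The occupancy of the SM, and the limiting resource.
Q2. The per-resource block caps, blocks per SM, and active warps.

Answer: occupancy 3/16, limited by registers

registers: 2 blocks
shared memory: no limit (kernel uses none)
warps: 10 blocks
blocks: 24 blocks

Answer: 2 blocks, 12 active warps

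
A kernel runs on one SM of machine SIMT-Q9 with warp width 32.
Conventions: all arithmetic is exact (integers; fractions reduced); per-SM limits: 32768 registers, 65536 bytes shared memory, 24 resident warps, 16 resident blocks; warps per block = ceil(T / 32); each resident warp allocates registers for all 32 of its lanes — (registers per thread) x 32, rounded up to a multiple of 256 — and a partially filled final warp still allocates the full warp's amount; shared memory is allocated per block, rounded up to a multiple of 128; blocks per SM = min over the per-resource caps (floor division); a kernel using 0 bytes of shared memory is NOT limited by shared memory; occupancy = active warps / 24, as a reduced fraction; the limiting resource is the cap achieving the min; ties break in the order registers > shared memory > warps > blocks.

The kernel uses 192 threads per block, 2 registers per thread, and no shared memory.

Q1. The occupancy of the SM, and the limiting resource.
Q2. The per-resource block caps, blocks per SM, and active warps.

Answer: occupancy 1, limited by warps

registers: 21 blocks
shared memory: no limit (kernel uses none)
warps: 4 blocks
blocks: 16 blocks

Answer: 4 blocks, 24 active warps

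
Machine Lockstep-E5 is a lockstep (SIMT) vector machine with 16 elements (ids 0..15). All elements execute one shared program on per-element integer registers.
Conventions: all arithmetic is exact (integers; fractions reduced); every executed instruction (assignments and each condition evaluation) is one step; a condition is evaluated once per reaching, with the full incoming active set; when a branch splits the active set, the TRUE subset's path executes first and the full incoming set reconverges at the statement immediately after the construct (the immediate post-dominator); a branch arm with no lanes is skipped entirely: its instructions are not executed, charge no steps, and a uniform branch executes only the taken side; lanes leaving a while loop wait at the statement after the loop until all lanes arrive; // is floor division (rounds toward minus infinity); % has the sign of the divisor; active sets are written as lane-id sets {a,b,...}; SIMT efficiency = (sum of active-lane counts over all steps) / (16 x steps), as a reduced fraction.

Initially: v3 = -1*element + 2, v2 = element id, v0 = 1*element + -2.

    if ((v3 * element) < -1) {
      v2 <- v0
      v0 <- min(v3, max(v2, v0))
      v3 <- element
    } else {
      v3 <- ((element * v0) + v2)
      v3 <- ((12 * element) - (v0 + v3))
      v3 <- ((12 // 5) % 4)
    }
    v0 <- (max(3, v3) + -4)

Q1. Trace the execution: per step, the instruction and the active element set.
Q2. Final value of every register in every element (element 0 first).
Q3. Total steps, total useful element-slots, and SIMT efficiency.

step 0: eval ((v3 * element) < -1)   {0,1,2,3,4,5,6,7,8,9,10,11,12,13,14,15}
step 1: v2 <- v0                     {3,4,5,6,7,8,9,10,11,12,13,14,15}
step 2: v0 <- min(v3, max(v2, v0))   {3,4,5,6,7,8,9,10,11,12,13,14,15}
step 3: v3 <- element                {3,4,5,6,7,8,9,10,11,12,13,14,15}
step 4: v3 <- ((element * v0) + v2)  {0,1,2}
step 5: v3 <- ((12 * element) - (v0 + v3)) {0,1,2}
step 6: v3 <- ((12 // 5) % 4)        {0,1,2}
step 7: v0 <- (max(3, v3) + -4)      {0,1,2,3,4,5,6,7,8,9,10,11,12,13,14,15}

Answer: 8 steps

v3: 2,2,2,3,4,5,6,7,8,9,10,11,12,13,14,15
v2: 0,1,2,1,2,3,4,5,6,7,8,9,10,11,12,13
v0: -1,-1,-1,-1,0,1,2,3,4,5,6,7,8,9,10,11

steps = 8; useful = 80; efficiency = 80/128 = 5/8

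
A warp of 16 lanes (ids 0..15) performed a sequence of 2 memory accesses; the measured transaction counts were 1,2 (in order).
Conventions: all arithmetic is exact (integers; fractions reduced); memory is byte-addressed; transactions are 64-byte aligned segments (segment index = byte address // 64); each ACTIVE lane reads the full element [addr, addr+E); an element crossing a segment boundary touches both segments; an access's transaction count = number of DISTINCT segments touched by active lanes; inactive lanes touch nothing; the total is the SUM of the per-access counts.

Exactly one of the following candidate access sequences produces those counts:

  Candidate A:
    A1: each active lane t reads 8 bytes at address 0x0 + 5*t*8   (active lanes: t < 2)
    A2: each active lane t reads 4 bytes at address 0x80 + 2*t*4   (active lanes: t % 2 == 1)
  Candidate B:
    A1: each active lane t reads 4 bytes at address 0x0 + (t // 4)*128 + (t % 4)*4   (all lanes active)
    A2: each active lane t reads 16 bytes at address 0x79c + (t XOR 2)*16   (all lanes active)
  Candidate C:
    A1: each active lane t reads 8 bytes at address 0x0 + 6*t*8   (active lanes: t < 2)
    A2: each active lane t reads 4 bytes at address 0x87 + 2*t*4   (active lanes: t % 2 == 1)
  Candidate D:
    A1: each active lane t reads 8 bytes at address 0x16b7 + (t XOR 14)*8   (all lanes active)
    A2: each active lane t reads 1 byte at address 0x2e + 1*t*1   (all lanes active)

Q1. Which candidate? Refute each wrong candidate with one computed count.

B: A1 gives 4 transactions, not 1
C: A2 gives 3 transactions, not 2
D: A1 gives 3 transactions, not 1
A: all counts match (1,2)

Answer: A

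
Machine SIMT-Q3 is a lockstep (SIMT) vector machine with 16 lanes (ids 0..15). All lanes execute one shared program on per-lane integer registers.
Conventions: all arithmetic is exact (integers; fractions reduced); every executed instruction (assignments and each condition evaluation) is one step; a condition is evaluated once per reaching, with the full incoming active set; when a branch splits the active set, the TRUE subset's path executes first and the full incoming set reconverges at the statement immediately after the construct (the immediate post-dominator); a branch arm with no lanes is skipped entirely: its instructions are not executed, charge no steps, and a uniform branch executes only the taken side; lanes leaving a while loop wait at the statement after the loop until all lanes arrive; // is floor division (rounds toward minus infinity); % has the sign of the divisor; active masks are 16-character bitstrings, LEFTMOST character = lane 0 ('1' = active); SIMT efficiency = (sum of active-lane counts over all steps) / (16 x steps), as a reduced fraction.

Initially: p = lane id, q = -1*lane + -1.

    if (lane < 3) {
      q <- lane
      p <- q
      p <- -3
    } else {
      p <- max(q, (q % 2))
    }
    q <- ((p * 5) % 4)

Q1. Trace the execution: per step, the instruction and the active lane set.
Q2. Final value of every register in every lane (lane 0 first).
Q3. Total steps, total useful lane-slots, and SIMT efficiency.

step 0: eval (lane < 3)              1111111111111111
step 1: q <- lane                    1110000000000000
step 2: p <- q                       1110000000000000
step 3: p <- -3                      1110000000000000
step 4: p <- max(q, (q % 2))         0001111111111111
step 5: q <- ((p * 5) % 4)           1111111111111111

Answer: 6 steps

p: -3,-3,-3,0,1,0,1,0,1,0,1,0,1,0,1,0
q: 1,1,1,0,1,0,1,0,1,0,1,0,1,0,1,0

steps = 6; useful = 54; efficiency = 54/96 = 9/16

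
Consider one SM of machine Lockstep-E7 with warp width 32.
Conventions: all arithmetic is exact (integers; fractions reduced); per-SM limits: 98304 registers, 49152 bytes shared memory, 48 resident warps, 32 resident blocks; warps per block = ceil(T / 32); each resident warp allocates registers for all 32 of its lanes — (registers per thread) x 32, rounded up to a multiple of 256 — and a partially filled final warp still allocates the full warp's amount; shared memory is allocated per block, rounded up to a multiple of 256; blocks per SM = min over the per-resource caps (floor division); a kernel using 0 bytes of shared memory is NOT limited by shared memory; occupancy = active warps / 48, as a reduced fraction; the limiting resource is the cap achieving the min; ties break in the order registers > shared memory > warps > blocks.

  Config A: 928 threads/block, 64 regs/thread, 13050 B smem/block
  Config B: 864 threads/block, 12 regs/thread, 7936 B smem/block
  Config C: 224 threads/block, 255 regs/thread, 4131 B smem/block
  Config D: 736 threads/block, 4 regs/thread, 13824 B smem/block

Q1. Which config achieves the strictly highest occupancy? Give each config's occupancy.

occupancies: A 29/48, B 9/16, C 7/48, D 23/24

Answer: D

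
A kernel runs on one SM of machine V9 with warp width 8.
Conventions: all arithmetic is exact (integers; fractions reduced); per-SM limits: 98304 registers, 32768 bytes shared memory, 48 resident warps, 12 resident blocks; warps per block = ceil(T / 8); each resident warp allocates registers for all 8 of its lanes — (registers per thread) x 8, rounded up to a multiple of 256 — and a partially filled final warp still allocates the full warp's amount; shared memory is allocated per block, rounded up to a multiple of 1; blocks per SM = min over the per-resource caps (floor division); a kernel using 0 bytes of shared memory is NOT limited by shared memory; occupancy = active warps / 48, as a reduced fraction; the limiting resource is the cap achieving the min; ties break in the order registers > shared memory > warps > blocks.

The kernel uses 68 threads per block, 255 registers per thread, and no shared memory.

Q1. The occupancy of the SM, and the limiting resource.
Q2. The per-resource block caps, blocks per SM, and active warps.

Answer: occupancy 15/16, limited by registers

registers: 5 blocks
shared memory: no limit (kernel uses none)
warps: 5 blocks
blocks: 12 blocks

Answer: 5 blocks, 45 active warps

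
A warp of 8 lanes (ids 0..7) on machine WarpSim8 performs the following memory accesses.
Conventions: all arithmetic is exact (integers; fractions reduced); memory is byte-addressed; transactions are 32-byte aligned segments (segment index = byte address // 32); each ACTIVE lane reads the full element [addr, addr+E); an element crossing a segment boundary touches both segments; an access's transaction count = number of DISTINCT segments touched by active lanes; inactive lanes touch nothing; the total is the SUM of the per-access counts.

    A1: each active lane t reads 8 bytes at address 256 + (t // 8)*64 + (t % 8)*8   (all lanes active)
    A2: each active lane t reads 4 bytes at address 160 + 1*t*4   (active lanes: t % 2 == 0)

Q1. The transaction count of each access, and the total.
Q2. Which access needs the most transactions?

A1: 2 transactions
A2: 1 transaction

Answer: 2,1; total 3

Answer: A1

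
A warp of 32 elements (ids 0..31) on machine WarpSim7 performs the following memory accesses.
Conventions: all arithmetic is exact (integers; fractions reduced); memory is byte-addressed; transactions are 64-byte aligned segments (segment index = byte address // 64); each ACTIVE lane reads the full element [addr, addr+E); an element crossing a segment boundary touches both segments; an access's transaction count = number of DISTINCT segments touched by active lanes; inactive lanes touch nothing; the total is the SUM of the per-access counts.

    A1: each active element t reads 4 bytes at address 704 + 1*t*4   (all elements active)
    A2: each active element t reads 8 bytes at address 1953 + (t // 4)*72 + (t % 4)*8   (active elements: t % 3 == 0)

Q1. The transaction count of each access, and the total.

A1: 2 transactions
A2: 9 transactions

Answer: 2,9; total 11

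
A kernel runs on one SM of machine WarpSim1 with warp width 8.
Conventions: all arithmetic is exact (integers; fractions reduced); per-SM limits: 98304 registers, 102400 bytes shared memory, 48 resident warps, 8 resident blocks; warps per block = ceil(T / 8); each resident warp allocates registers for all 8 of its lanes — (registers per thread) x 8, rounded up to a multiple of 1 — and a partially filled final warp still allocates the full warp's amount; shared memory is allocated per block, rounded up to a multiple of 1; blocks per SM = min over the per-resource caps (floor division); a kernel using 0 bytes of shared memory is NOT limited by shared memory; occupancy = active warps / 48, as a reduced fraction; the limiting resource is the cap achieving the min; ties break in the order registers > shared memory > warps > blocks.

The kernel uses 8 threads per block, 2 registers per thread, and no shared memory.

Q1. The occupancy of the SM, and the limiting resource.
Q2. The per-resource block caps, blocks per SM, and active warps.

Answer: occupancy 1/6, limited by blocks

registers: 6144 blocks
shared memory: no limit (kernel uses none)
warps: 48 blocks
blocks: 8 blocks

Answer: 8 blocks, 8 active warps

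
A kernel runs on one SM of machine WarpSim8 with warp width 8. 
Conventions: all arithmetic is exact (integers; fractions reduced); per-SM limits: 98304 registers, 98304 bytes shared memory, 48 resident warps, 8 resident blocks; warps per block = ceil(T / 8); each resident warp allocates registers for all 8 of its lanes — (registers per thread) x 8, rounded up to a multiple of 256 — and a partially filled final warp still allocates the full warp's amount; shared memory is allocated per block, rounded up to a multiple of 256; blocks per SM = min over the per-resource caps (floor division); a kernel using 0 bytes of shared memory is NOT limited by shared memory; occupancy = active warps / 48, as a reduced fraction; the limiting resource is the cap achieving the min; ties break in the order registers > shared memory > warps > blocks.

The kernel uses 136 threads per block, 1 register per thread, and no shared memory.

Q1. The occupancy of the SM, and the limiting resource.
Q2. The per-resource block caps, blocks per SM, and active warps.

Answer: occupancy 17/24, limited by warps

registers: 22 blocks
shared memory: no limit (kernel uses none)
warps: 2 blocks
blocks: 8 blocks

Answer: 2 blocks, 34 active warps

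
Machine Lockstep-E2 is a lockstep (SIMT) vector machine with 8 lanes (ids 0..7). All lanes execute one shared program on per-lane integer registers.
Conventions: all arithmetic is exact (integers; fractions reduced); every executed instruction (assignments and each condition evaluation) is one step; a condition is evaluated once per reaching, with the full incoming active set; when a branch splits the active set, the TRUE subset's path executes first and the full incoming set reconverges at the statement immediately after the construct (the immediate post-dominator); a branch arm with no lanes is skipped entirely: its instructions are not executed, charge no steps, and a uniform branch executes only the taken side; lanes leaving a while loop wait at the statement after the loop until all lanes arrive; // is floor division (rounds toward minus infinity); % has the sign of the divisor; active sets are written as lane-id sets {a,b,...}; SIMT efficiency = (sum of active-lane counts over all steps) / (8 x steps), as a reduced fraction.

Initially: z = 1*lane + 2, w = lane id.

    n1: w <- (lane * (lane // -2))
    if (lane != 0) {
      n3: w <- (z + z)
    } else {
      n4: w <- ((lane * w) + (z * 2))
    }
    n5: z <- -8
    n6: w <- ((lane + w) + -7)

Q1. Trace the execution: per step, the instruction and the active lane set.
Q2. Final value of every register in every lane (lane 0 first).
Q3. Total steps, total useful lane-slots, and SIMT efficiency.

step 0: w <- (lane * (lane // -2))   {0,1,2,3,4,5,6,7}
step 1: eval (lane != 0)             {0,1,2,3,4,5,6,7}
step 2: w <- (z + z)                 {1,2,3,4,5,6,7}
step 3: w <- ((lane * w) + (z * 2))  {0}
step 4: z <- -8                      {0,1,2,3,4,5,6,7}
step 5: w <- ((lane + w) + -7)       {0,1,2,3,4,5,6,7}

Answer: 6 steps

z: -8,-8,-8,-8,-8,-8,-8,-8
w: -3,0,3,6,9,12,15,18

steps = 6; useful = 40; efficiency = 40/48 = 5/6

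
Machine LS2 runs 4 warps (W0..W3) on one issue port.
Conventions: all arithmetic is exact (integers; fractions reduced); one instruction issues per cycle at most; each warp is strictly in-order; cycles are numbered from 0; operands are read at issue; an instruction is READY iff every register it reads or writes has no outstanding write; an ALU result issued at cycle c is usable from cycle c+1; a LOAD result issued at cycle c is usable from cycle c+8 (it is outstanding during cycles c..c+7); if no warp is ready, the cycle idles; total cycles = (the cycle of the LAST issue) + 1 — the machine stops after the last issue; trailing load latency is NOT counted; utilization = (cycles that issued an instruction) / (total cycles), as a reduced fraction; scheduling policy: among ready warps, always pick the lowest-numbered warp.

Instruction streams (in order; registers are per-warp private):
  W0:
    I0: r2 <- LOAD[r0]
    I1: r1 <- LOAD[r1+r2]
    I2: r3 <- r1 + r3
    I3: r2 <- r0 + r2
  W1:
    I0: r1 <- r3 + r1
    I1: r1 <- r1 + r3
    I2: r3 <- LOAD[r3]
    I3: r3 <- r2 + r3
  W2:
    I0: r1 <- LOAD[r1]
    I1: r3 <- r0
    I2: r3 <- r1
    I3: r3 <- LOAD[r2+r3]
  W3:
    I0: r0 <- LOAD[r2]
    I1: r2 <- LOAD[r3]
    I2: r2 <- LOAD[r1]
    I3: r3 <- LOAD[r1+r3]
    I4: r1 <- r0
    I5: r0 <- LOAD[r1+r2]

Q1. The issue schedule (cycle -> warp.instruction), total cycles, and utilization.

cycle 0: W0.I0
cycle 1: W1.I0
cycle 2: W1.I1
cycle 3: W1.I2
cycle 4: W2.I0
cycle 5: W2.I1
cycle 6: W3.I0
cycle 7: W3.I1
cycle 8: W0.I1
cycle 9: idle
cycle 10: idle
cycle 11: W1.I3
cycle 12: W2.I2
cycle 13: W2.I3
cycle 14: idle
cycle 15: W3.I2
cycle 16: W0.I2
cycle 17: W0.I3
cycle 18: W3.I3
cycle 19: W3.I4
cycle 20: idle
cycle 21: idle
cycle 22: idle
cycle 23: W3.I5

Answer: 24 cycles, utilization 3/4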